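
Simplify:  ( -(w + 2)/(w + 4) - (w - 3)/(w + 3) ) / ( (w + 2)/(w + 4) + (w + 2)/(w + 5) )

(-2*w³ - 16*w² - 24*w + 30)/(2*w³ + 19*w² + 57*w + 54)

Numerator: -(w + 2)/(w + 4) - (w - 3)/(w + 3) = (-2*w² - 6*w + 6)/(w² + 7*w + 12)
Denominator: (w + 2)/(w + 4) + (w + 2)/(w + 5) = (2*w² + 13*w + 18)/(w² + 9*w + 20)
Divide: ((-2*w² - 6*w + 6)/(w² + 7*w + 12)) · ((w² + 9*w + 20)/(2*w² + 13*w + 18)) = (-2*w³ - 16*w² - 24*w + 30)/(2*w³ + 19*w² + 57*w + 54)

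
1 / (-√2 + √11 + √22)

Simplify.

(-31*√2 - 9*√22 + 13*√11 + 44)/7

Group as (√11 + √22) - √2; multiply by (√11 + √22) + √2, then rationalise the remaining surd.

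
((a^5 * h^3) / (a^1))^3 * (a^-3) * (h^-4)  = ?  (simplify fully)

a^9*h^5

Inside the bracket: a^4 * h^3
Raise to the power 3: a^12 * h^9
Multiply by (a^-3) * (h^-4): add exponents.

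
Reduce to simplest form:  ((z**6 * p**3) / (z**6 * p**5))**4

Inside the bracket: (p**-2)
Raise to the power 4: (p**-8)

p**(-8)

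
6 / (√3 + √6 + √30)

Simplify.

(-18*√6 - 22*√3 + 8*√15 + 14*√30)/41

Group as (√6 + √30) + √3; multiply by (√6 + √30) - √3, then rationalise the remaining surd.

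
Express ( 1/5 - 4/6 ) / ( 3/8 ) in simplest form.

-56/45

Numerator: 1/5 - 4/6 = -7/15
Denominator: 3/8 = 3/8
Divide: (-7/15) · (8/3) = -56/45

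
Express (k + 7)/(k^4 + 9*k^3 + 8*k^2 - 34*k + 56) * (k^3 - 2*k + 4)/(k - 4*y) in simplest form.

Factor: k^4 + 9*k^3 + 8*k^2 - 34*k + 56 = (k + 4)*(k + 7)*(k^2 - 2*k + 2);  k^3 - 2*k + 4 = (k^2 - 2*k + 2)*(k + 2)
Cancel the common factors (k^2 - 2*k + 2), (k + 7).

(-k - 2)/(-k^2 + 4*k*y - 4*k + 16*y)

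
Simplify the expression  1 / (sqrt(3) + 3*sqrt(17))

(-sqrt(3) + 3*sqrt(17))/150

Multiply numerator and denominator by -3*sqrt(17) + sqrt(3).
Denominator becomes -150; numerator becomes -3*sqrt(17) + sqrt(3).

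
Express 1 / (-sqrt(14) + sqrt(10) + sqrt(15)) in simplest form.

(-11*sqrt(14) + 9*sqrt(15) + 19*sqrt(10) + 20*sqrt(21))/479

Group as (sqrt(10) + sqrt(15)) - sqrt(14); multiply by (sqrt(10) + sqrt(15)) + sqrt(14), then rationalise the remaining surd.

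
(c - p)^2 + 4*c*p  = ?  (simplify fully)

(c + p)^2

Expand the square and combine the 4*c*p term.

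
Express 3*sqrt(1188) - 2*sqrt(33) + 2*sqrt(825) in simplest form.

26*sqrt(33)

3*sqrt(1188) = 18*sqrt(33); 2*sqrt(33) = 2*sqrt(33); 2*sqrt(825) = 10*sqrt(33)
Combine: (18 - 2 + 10)·sqrt(33) = 26*sqrt(33)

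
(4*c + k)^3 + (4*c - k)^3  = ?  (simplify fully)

128*c^3 + 24*c*k^2

Binomially expand both and collect terms in (4*c), k.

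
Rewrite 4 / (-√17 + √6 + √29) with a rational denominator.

Group as (√6 + √29) - √17; multiply by (√6 + √29) + √17, then rationalise the remaining surd.

(-18*√17 - 6*√29 + 40*√6 + 2*√2958)/93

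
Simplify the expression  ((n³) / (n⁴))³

n^(-3)

Inside the bracket: (n^-1)
Raise to the power 3: (n^-3)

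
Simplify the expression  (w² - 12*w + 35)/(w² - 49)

(w - 5)/(w + 7)

Factor: w² - 12*w + 35 = (w - 7)·(w - 5);  w² - 49 = (w + 7)·(w - 7)
Cancel the common factor (w - 7).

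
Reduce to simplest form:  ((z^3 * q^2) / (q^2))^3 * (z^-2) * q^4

q^4*z^7

Inside the bracket: z^3
Raise to the power 3: z^9
Multiply by (z^-2) * q^4: add exponents.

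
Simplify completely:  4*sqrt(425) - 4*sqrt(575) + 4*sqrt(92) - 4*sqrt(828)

4*sqrt(425) = 20*sqrt(17); 4*sqrt(575) = 20*sqrt(23); 4*sqrt(92) = 8*sqrt(23); 4*sqrt(828) = 24*sqrt(23)

-36*sqrt(23) + 20*sqrt(17)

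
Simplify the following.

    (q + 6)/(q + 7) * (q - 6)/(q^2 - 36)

Factor: q^2 - 36 = (q + 6)*(q - 6)
Cancel the common factors (q + 6), (q - 6).

1/(q + 7)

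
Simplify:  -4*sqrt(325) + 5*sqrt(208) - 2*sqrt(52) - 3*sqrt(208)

4*sqrt(325) = 20*sqrt(13); 5*sqrt(208) = 20*sqrt(13); 2*sqrt(52) = 4*sqrt(13); 3*sqrt(208) = 12*sqrt(13)
Combine: (-20 + 20 - 4 - 12)·sqrt(13) = -16*sqrt(13)

-16*sqrt(13)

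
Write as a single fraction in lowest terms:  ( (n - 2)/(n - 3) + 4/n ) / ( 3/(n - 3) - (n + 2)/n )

Numerator: (n - 2)/(n - 3) + 4/n = (n**2 + 2*n - 12)/(n**2 - 3*n)
Denominator: 3/(n - 3) - (n + 2)/n = (-n**2 + 4*n + 6)/(n**2 - 3*n)
Divide: ((n**2 + 2*n - 12)/(n**2 - 3*n)) · ((n**2 - 3*n)/(-n**2 + 4*n + 6)) = (-n**2 - 2*n + 12)/(n**2 - 4*n - 6)

(-n**2 - 2*n + 12)/(n**2 - 4*n - 6)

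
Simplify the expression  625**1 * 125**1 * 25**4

625**1 = 5**4; 125**1 = 5**3; 25**4 = 5**8
Combine exponents: 5**15

5**15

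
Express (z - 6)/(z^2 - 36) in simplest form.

Factor: z^2 - 36 = (z - 6)*(z + 6)
Cancel the common factor (z - 6).

1/(z + 6)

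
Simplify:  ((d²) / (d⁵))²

Inside the bracket: (d^-3)
Raise to the power 2: (d^-6)

d^(-6)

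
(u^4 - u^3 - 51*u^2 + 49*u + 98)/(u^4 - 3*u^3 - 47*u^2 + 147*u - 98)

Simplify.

(u + 1)/(u - 1)

Factor: u^4 - u^3 - 51*u^2 + 49*u + 98 = (u + 1)*(u - 7)*(u + 7)*(u - 2);  u^4 - 3*u^3 - 47*u^2 + 147*u - 98 = (u - 2)*(u - 7)*(u + 7)*(u - 1)
Cancel the common factors (u + 7), (u - 7), (u - 2).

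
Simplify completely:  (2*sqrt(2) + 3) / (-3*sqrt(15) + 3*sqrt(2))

Multiply numerator and denominator by 3*sqrt(2) + 3*sqrt(15).
Denominator becomes -117; numerator becomes 12 + 9*sqrt(2) + 6*sqrt(30) + 9*sqrt(15).

(-3*sqrt(15) - 2*sqrt(30) - 3*sqrt(2) - 4)/39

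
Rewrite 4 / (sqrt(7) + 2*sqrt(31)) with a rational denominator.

(-4*sqrt(7) + 8*sqrt(31))/117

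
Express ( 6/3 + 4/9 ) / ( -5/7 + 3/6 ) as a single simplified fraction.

-308/27

Numerator: 6/3 + 4/9 = 22/9
Denominator: -5/7 + 3/6 = -3/14
Divide: (22/9) · (-14/3) = -308/27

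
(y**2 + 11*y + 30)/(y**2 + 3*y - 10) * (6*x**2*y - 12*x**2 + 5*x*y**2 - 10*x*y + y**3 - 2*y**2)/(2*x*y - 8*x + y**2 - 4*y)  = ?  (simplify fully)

Factor: y**2 + 11*y + 30 = (y + 5)*(y + 6);  y**2 + 3*y - 10 = (y + 5)*(y - 2);  6*x**2*y - 12*x**2 + 5*x*y**2 - 10*x*y + y**3 - 2*y**2 = (y - 2)*(3*x + y)*(2*x + y);  2*x*y - 8*x + y**2 - 4*y = (2*x + y)*(y - 4)
Cancel the common factors (y - 2), (2*x + y), (y + 5).

(3*x*y + 18*x + y**2 + 6*y)/(y - 4)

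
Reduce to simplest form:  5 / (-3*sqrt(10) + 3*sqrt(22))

(5*sqrt(10) + 5*sqrt(22))/36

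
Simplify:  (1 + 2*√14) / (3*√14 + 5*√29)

Multiply numerator and denominator by -5*√29 + 3*√14.
Denominator becomes -599; numerator becomes -10*√406 - 5*√29 + 3*√14 + 84.

(-84 - 3*√14 + 5*√29 + 10*√406)/599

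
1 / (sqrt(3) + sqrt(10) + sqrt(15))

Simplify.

(-15*sqrt(2) - sqrt(15) + 4*sqrt(10) + 11*sqrt(3))/58

Group as (sqrt(10) + sqrt(15)) + sqrt(3); multiply by (sqrt(10) + sqrt(15)) - sqrt(3), then rationalise the remaining surd.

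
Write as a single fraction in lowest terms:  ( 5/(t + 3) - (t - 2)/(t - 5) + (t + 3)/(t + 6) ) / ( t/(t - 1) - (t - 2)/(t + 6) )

Numerator: 5/(t + 3) - (t - 2)/(t - 5) + (t + 3)/(t + 6) = (-t^2 - 16*t - 159)/(t^3 + 4*t^2 - 27*t - 90)
Denominator: t/(t - 1) - (t - 2)/(t + 6) = (9*t - 2)/(t^2 + 5*t - 6)
Divide: ((-t^2 - 16*t - 159)/(t^3 + 4*t^2 - 27*t - 90)) · ((t^2 + 5*t - 6)/(9*t - 2)) = (-t^3 - 15*t^2 - 143*t + 159)/(9*t^3 - 20*t^2 - 131*t + 30)

(-t^3 - 15*t^2 - 143*t + 159)/(9*t^3 - 20*t^2 - 131*t + 30)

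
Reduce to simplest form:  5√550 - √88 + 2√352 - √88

5√550 = 25*√22; √88 = 2*√22; 2√352 = 8*√22; √88 = 2*√22
Combine: (25 - 2 + 8 - 2)·√22 = 29*√22

29*√22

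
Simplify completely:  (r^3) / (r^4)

Quotient: (r^-1)

1/r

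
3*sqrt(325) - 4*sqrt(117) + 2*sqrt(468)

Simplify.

15*sqrt(13)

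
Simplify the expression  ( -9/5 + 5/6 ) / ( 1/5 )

-29/6

Numerator: -9/5 + 5/6 = -29/30
Denominator: 1/5 = 1/5
Divide: (-29/30) · (5) = -29/6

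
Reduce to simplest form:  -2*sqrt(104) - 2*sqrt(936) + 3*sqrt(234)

2*sqrt(104) = 4*sqrt(26); 2*sqrt(936) = 12*sqrt(26); 3*sqrt(234) = 9*sqrt(26)
Combine: (-4 - 12 + 9)·sqrt(26) = -7*sqrt(26)

-7*sqrt(26)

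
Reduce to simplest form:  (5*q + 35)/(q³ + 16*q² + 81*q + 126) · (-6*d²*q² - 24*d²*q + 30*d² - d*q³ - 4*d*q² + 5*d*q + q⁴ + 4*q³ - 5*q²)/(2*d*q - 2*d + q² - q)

(-15*d*q - 75*d + 5*q² + 25*q)/(q² + 9*q + 18)

Factor: 5*q + 35 = 5·(q + 7);  q³ + 16*q² + 81*q + 126 = (q + 3)·(q + 7)·(q + 6);  -6*d²*q² - 24*d²*q + 30*d² - d*q³ - 4*d*q² + 5*d*q + q⁴ + 4*q³ - 5*q² = (2*d + q)·(-3*d + q)·(q - 1)·(q + 5);  2*d*q - 2*d + q² - q = (2*d + q)·(q - 1)
Cancel the common factors (2*d + q), (q + 7), (q - 1).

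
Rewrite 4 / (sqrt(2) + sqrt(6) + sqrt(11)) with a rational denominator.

Group as (sqrt(2) + sqrt(6)) + sqrt(11); multiply by (sqrt(2) + sqrt(6)) - sqrt(11), then rationalise the remaining surd.

(-16*sqrt(33) - 12*sqrt(11) + 28*sqrt(6) + 60*sqrt(2))/39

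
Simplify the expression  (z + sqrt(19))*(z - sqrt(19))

z^2 - 19

Product of conjugates: (P+Q)(P-Q) = P^2 - Q^2.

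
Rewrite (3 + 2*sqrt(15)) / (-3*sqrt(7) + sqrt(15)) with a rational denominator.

(-2*sqrt(105) - 10 - 3*sqrt(7) - sqrt(15))/16

Multiply numerator and denominator by sqrt(15) + 3*sqrt(7).
Denominator becomes -48; numerator becomes 3*sqrt(15) + 9*sqrt(7) + 30 + 6*sqrt(105).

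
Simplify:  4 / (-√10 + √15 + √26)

Group as (√15 + √26) - √10; multiply by (√15 + √26) + √10, then rationalise the remaining surd.

(-124*√10 - 4*√26 + 84*√15 + 80*√39)/599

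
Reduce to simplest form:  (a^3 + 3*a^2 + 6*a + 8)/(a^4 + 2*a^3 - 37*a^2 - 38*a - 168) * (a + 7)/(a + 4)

(a + 2)/(a^2 - 2*a - 24)

Factor: a^3 + 3*a^2 + 6*a + 8 = (a + 2)*(a^2 + a + 4);  a^4 + 2*a^3 - 37*a^2 - 38*a - 168 = (a - 6)*(a^2 + a + 4)*(a + 7)
Cancel the common factors (a^2 + a + 4), (a + 7).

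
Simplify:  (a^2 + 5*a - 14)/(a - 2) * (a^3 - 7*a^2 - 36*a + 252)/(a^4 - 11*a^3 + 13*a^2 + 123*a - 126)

Factor: a^2 + 5*a - 14 = (a - 2)*(a + 7);  a^3 - 7*a^2 - 36*a + 252 = (a - 7)*(a + 6)*(a - 6);  a^4 - 11*a^3 + 13*a^2 + 123*a - 126 = (a - 1)*(a - 6)*(a - 7)*(a + 3)
Cancel the common factors (a - 6), (a - 2), (a - 7).

(a^2 + 13*a + 42)/(a^2 + 2*a - 3)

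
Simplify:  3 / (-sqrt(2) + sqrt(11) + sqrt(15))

(-12*sqrt(2) - sqrt(15) + 3*sqrt(11) + sqrt(330))/14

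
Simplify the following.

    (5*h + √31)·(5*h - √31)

Product of conjugates: (P+Q)(P-Q) = P^2 - Q^2.

25*h² - 31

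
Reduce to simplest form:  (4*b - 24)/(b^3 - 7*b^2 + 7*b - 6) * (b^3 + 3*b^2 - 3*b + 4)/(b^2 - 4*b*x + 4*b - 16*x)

-4/(-b + 4*x)

Factor: 4*b - 24 = 4*(b - 6);  b^3 - 7*b^2 + 7*b - 6 = (b - 6)*(b^2 - b + 1);  b^3 + 3*b^2 - 3*b + 4 = (b^2 - b + 1)*(b + 4);  b^2 - 4*b*x + 4*b - 16*x = (b - 4*x)*(b + 4)
Cancel the common factors (b^2 - b + 1), (b + 4), (b - 6).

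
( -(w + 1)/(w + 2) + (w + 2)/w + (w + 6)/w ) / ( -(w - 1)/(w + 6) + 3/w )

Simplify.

Numerator: -(w + 1)/(w + 2) + (w + 2)/w + (w + 6)/w = (w^2 + 11*w + 16)/(w^2 + 2*w)
Denominator: -(w - 1)/(w + 6) + 3/w = (-w^2 + 4*w + 18)/(w^2 + 6*w)
Divide: ((w^2 + 11*w + 16)/(w^2 + 2*w)) · ((w^2 + 6*w)/(-w^2 + 4*w + 18)) = (-w^3 - 17*w^2 - 82*w - 96)/(w^3 - 2*w^2 - 26*w - 36)

(-w^3 - 17*w^2 - 82*w - 96)/(w^3 - 2*w^2 - 26*w - 36)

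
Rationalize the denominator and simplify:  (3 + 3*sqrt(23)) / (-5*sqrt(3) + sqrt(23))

Multiply numerator and denominator by sqrt(23) + 5*sqrt(3).
Denominator becomes -52; numerator becomes 3*sqrt(23) + 15*sqrt(3) + 69 + 15*sqrt(69).

(-15*sqrt(69) - 69 - 15*sqrt(3) - 3*sqrt(23))/52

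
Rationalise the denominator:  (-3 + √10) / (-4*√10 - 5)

Multiply numerator and denominator by -5 + 4*√10.
Denominator becomes -135; numerator becomes -17*√10 + 55.

(-55 + 17*√10)/135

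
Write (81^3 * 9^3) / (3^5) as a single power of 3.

81^3 = 3^12; 9^3 = 3^6; 3^5 = 3^5
Combine exponents: 3^13

3^13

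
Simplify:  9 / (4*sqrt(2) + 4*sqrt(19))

Multiply numerator and denominator by -4*sqrt(2) + 4*sqrt(19).
Denominator becomes 272; numerator becomes -36*sqrt(2) + 36*sqrt(19).

(-9*sqrt(2) + 9*sqrt(19))/68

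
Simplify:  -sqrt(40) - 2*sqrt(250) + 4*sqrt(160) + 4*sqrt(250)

24*sqrt(10)

sqrt(40) = 2*sqrt(10); 2*sqrt(250) = 10*sqrt(10); 4*sqrt(160) = 16*sqrt(10); 4*sqrt(250) = 20*sqrt(10)
Combine: (-2 - 10 + 16 + 20)·sqrt(10) = 24*sqrt(10)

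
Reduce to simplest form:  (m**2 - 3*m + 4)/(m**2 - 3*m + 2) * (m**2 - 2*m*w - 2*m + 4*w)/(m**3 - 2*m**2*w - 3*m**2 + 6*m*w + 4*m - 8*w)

1/(m - 1)

Factor: m**2 - 3*m + 2 = (m - 1)*(m - 2);  m**2 - 2*m*w - 2*m + 4*w = (m - 2*w)*(m - 2);  m**3 - 2*m**2*w - 3*m**2 + 6*m*w + 4*m - 8*w = (m**2 - 3*m + 4)*(m - 2*w)
Cancel the common factors (m**2 - 3*m + 4), (m - 2), (m - 2*w).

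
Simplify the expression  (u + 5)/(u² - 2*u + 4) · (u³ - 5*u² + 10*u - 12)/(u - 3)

Factor: u³ - 5*u² + 10*u - 12 = (u² - 2*u + 4)·(u - 3)
Cancel the common factors (u² - 2*u + 4), (u - 3).

u + 5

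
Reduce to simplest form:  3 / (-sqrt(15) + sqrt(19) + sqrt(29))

(-99*sqrt(15) + 15*sqrt(29) + 75*sqrt(19) + 6*sqrt(8265))/1115

Group as (sqrt(19) + sqrt(29)) - sqrt(15); multiply by (sqrt(19) + sqrt(29)) + sqrt(15), then rationalise the remaining surd.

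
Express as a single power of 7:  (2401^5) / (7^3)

7^17

2401^5 = 7^20; 7^3 = 7^3
Combine exponents: 7^17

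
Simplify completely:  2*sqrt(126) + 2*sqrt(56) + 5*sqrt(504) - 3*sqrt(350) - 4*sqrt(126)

13*sqrt(14)

2*sqrt(126) = 6*sqrt(14); 2*sqrt(56) = 4*sqrt(14); 5*sqrt(504) = 30*sqrt(14); 3*sqrt(350) = 15*sqrt(14); 4*sqrt(126) = 12*sqrt(14)
Combine: (6 + 4 + 30 - 15 - 12)·sqrt(14) = 13*sqrt(14)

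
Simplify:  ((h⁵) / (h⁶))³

Inside the bracket: (h^-1)
Raise to the power 3: (h^-3)

h^(-3)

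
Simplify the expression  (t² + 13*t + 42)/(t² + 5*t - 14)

(t + 6)/(t - 2)

Factor: t² + 13*t + 42 = (t + 7)·(t + 6);  t² + 5*t - 14 = (t - 2)·(t + 7)
Cancel the common factor (t + 7).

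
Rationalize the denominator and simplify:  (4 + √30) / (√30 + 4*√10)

(-15 - 2*√30 + 8*√10 + 20*√3)/65

Multiply numerator and denominator by -4*√10 + √30.
Denominator becomes -130; numerator becomes -40*√3 - 16*√10 + 4*√30 + 30.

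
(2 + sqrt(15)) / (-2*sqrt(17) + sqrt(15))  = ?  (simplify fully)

Multiply numerator and denominator by sqrt(15) + 2*sqrt(17).
Denominator becomes -53; numerator becomes 2*sqrt(15) + 15 + 4*sqrt(17) + 2*sqrt(255).

(-2*sqrt(255) - 4*sqrt(17) - 15 - 2*sqrt(15))/53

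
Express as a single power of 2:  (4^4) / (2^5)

2^3

4^4 = 2^8; 2^5 = 2^5
Combine exponents: 2^3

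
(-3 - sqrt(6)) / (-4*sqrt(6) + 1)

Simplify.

Multiply numerator and denominator by 1 + 4*sqrt(6).
Denominator becomes -95; numerator becomes -13*sqrt(6) - 27.

(27 + 13*sqrt(6))/95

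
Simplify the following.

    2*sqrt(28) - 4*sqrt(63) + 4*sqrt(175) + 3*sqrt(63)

21*sqrt(7)

2*sqrt(28) = 4*sqrt(7); 4*sqrt(63) = 12*sqrt(7); 4*sqrt(175) = 20*sqrt(7); 3*sqrt(63) = 9*sqrt(7)
Combine: (4 - 12 + 20 + 9)·sqrt(7) = 21*sqrt(7)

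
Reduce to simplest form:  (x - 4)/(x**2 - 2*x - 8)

1/(x + 2)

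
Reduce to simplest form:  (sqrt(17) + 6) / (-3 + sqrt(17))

(35 + 9*sqrt(17))/8

Multiply numerator and denominator by -sqrt(17) - 3.
Denominator becomes -8; numerator becomes -9*sqrt(17) - 35.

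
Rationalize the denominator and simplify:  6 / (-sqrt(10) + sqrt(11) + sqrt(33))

(-51*sqrt(10) - 18*sqrt(33) + 48*sqrt(11) + 33*sqrt(30))/74

Group as (sqrt(11) + sqrt(33)) - sqrt(10); multiply by (sqrt(11) + sqrt(33)) + sqrt(10), then rationalise the remaining surd.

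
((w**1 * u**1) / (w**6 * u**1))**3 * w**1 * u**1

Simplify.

u/w**14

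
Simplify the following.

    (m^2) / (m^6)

m^(-4)

Quotient: (m^-4)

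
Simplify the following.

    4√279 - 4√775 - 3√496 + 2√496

4√279 = 12*√31; 4√775 = 20*√31; 3√496 = 12*√31; 2√496 = 8*√31
Combine: (12 - 20 - 12 + 8)·√31 = -12*√31

-12*√31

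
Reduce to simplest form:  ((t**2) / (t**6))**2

Inside the bracket: (t**-4)
Raise to the power 2: (t**-8)

t**(-8)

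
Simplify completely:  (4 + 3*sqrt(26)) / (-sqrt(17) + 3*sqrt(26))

(4*sqrt(17) + 12*sqrt(26) + 3*sqrt(442) + 234)/217

Multiply numerator and denominator by sqrt(17) + 3*sqrt(26).
Denominator becomes 217; numerator becomes 4*sqrt(17) + 12*sqrt(26) + 3*sqrt(442) + 234.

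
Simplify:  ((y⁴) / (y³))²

Inside the bracket: y¹
Raise to the power 2: y²

y²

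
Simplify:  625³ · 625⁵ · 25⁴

5^40

625³ = 5^12; 625⁵ = 5^20; 25⁴ = 5^8
Combine exponents: 5^40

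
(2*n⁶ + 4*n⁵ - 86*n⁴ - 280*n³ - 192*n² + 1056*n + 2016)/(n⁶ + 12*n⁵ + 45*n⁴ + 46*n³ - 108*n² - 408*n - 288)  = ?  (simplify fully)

(2*n² - 10*n - 28)/(n² + 5*n + 4)

Factor: 2*n⁶ + 4*n⁵ - 86*n⁴ - 280*n³ - 192*n² + 1056*n + 2016 = 2·(n + 6)·(n + 2)·(n - 7)·(n² + 3*n + 6)·(n - 2);  n⁶ + 12*n⁵ + 45*n⁴ + 46*n³ - 108*n² - 408*n - 288 = (n + 4)·(n + 1)·(n - 2)·(n² + 3*n + 6)·(n + 6)
Cancel the common factors (n² + 3*n + 6), (n + 6), (n - 2).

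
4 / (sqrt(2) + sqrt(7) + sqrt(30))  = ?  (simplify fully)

(-100*sqrt(7) - 140*sqrt(2) + 16*sqrt(105) + 84*sqrt(30))/385

Group as (sqrt(2) + sqrt(30)) + sqrt(7); multiply by (sqrt(2) + sqrt(30)) - sqrt(7), then rationalise the remaining surd.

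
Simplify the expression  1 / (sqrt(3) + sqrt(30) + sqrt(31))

(-3*sqrt(310) + sqrt(31) + 2*sqrt(30) + 29*sqrt(3))/178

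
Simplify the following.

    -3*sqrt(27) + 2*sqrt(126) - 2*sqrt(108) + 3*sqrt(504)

3*sqrt(27) = 9*sqrt(3); 2*sqrt(126) = 6*sqrt(14); 2*sqrt(108) = 12*sqrt(3); 3*sqrt(504) = 18*sqrt(14)

-21*sqrt(3) + 24*sqrt(14)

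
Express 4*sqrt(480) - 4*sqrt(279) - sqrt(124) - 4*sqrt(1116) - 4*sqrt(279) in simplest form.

-50*sqrt(31) + 16*sqrt(30)

4*sqrt(480) = 16*sqrt(30); 4*sqrt(279) = 12*sqrt(31); sqrt(124) = 2*sqrt(31); 4*sqrt(1116) = 24*sqrt(31); 4*sqrt(279) = 12*sqrt(31)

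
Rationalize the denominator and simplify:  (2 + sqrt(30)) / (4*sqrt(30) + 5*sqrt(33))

(-120 - 8*sqrt(30) + 10*sqrt(33) + 15*sqrt(110))/345

Multiply numerator and denominator by -5*sqrt(33) + 4*sqrt(30).
Denominator becomes -345; numerator becomes -15*sqrt(110) - 10*sqrt(33) + 8*sqrt(30) + 120.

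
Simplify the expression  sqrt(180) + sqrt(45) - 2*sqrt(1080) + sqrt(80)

sqrt(180) = 6*sqrt(5); sqrt(45) = 3*sqrt(5); 2*sqrt(1080) = 12*sqrt(30); sqrt(80) = 4*sqrt(5)

-12*sqrt(30) + 13*sqrt(5)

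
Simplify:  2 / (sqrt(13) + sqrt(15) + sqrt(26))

Group as (sqrt(15) + sqrt(26)) + sqrt(13); multiply by (sqrt(15) + sqrt(26)) - sqrt(13), then rationalise the remaining surd.

(-13*sqrt(30) + sqrt(26) + 12*sqrt(15) + 14*sqrt(13))/194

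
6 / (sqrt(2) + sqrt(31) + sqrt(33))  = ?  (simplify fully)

Group as (sqrt(2) + sqrt(33)) + sqrt(31); multiply by (sqrt(2) + sqrt(33)) - sqrt(31), then rationalise the remaining surd.

(-3*sqrt(2046) + 6*sqrt(31) + 93*sqrt(2))/62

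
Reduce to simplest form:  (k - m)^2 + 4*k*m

(k + m)^2

Expand the square and combine the 4*k*m term.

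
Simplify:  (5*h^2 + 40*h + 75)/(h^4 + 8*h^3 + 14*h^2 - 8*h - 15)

Factor: 5*h^2 + 40*h + 75 = 5*(h + 3)*(h + 5);  h^4 + 8*h^3 + 14*h^2 - 8*h - 15 = (h + 3)*(h + 1)*(h + 5)*(h - 1)
Cancel the common factors (h + 5), (h + 3).

5/(h^2 - 1)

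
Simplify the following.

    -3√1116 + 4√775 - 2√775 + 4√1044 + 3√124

3√1116 = 18*√31; 4√775 = 20*√31; 2√775 = 10*√31; 4√1044 = 24*√29; 3√124 = 6*√31

-2*√31 + 24*√29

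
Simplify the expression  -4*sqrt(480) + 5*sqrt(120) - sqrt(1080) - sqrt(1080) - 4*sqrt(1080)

-42*sqrt(30)

4*sqrt(480) = 16*sqrt(30); 5*sqrt(120) = 10*sqrt(30); sqrt(1080) = 6*sqrt(30); sqrt(1080) = 6*sqrt(30); 4*sqrt(1080) = 24*sqrt(30)
Combine: (-16 + 10 - 6 - 6 - 24)·sqrt(30) = -42*sqrt(30)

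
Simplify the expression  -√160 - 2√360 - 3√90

-25*√10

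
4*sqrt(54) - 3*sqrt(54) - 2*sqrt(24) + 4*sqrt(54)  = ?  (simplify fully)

4*sqrt(54) = 12*sqrt(6); 3*sqrt(54) = 9*sqrt(6); 2*sqrt(24) = 4*sqrt(6); 4*sqrt(54) = 12*sqrt(6)
Combine: (12 - 9 - 4 + 12)·sqrt(6) = 11*sqrt(6)

11*sqrt(6)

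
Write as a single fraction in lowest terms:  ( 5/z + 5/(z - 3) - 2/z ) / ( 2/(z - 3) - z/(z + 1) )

Numerator: 5/z + 5/(z - 3) - 2/z = (8*z - 9)/(z**2 - 3*z)
Denominator: 2/(z - 3) - z/(z + 1) = (-z**2 + 5*z + 2)/(z**2 - 2*z - 3)
Divide: ((8*z - 9)/(z**2 - 3*z)) · ((z**2 - 2*z - 3)/(-z**2 + 5*z + 2)) = (-8*z**2 + z + 9)/(z**3 - 5*z**2 - 2*z)

(-8*z**2 + z + 9)/(z**3 - 5*z**2 - 2*z)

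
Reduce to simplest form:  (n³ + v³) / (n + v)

n² - n*v + v²

v^3 + n^3 = (n + v)(n² - n*v + v²).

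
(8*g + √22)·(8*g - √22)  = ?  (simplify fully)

Product of conjugates: (P+Q)(P-Q) = P^2 - Q^2.

64*g² - 22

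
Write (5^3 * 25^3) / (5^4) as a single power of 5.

5^3 = 5^3; 25^3 = 5^6; 5^4 = 5^4
Combine exponents: 5^5

5^5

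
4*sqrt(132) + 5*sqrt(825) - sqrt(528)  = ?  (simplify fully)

4*sqrt(132) = 8*sqrt(33); 5*sqrt(825) = 25*sqrt(33); sqrt(528) = 4*sqrt(33)
Combine: (8 + 25 - 4)·sqrt(33) = 29*sqrt(33)

29*sqrt(33)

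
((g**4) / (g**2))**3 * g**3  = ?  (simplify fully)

g**9

Inside the bracket: g**2
Raise to the power 3: g**6
Multiply by g**3: add exponents.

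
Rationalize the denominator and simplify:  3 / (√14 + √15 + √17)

Group as (√14 + √15) + √17; multiply by (√14 + √15) - √17, then rationalise the remaining surd.

(-√3570 + 6*√17 + 8*√15 + 9*√14)/116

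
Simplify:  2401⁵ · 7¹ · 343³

7^30

2401⁵ = 7^20; 7¹ = 7^1; 343³ = 7^9
Combine exponents: 7^30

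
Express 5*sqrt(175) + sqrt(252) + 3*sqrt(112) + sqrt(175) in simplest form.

48*sqrt(7)

5*sqrt(175) = 25*sqrt(7); sqrt(252) = 6*sqrt(7); 3*sqrt(112) = 12*sqrt(7); sqrt(175) = 5*sqrt(7)
Combine: (25 + 6 + 12 + 5)·sqrt(7) = 48*sqrt(7)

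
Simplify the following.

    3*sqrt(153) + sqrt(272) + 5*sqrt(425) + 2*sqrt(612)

3*sqrt(153) = 9*sqrt(17); sqrt(272) = 4*sqrt(17); 5*sqrt(425) = 25*sqrt(17); 2*sqrt(612) = 12*sqrt(17)
Combine: (9 + 4 + 25 + 12)·sqrt(17) = 50*sqrt(17)

50*sqrt(17)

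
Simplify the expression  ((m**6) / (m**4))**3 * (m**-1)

m**5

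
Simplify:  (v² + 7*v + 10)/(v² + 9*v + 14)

Factor: v² + 7*v + 10 = (v + 5)·(v + 2);  v² + 9*v + 14 = (v + 7)·(v + 2)
Cancel the common factor (v + 2).

(v + 5)/(v + 7)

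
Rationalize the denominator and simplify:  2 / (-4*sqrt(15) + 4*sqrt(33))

Multiply numerator and denominator by 4*sqrt(15) + 4*sqrt(33).
Denominator becomes 288; numerator becomes 8*sqrt(15) + 8*sqrt(33).

(sqrt(15) + sqrt(33))/36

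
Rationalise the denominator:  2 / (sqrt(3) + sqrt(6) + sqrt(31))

Group as (sqrt(3) + sqrt(31)) + sqrt(6); multiply by (sqrt(3) + sqrt(31)) - sqrt(6), then rationalise the remaining surd.

(-14*sqrt(6) - 17*sqrt(3) + 3*sqrt(62) + 11*sqrt(31))/103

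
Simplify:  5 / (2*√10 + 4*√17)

Multiply numerator and denominator by -2*√10 + 4*√17.
Denominator becomes 232; numerator becomes -10*√10 + 20*√17.

(-5*√10 + 10*√17)/116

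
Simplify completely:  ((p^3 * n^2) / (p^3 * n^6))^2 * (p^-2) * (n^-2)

1/(n^10*p^2)

Inside the bracket: (n^-4)
Raise to the power 2: (n^-8)
Multiply by (p^-2) * (n^-2): add exponents.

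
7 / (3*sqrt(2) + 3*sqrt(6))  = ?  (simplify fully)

Multiply numerator and denominator by -3*sqrt(2) + 3*sqrt(6).
Denominator becomes 36; numerator becomes -21*sqrt(2) + 21*sqrt(6).

(-7*sqrt(2) + 7*sqrt(6))/12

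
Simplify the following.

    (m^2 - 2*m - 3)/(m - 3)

m + 1

Factor: m^2 - 2*m - 3 = (m + 1)*(m - 3)
Cancel the common factor (m - 3).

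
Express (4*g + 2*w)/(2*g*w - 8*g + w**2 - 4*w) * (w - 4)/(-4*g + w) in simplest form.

2/(-4*g + w)

Factor: 4*g + 2*w = 2*(2*g + w);  2*g*w - 8*g + w**2 - 4*w = (w - 4)*(2*g + w)
Cancel the common factors (2*g + w), (w - 4).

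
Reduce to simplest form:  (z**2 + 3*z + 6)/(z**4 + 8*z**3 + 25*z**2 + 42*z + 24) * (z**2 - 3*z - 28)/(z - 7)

Factor: z**4 + 8*z**3 + 25*z**2 + 42*z + 24 = (z**2 + 3*z + 6)*(z + 4)*(z + 1);  z**2 - 3*z - 28 = (z + 4)*(z - 7)
Cancel the common factors (z**2 + 3*z + 6), (z + 4), (z - 7).

1/(z + 1)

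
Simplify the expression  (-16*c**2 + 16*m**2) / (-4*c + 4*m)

4*c + 4*m

Difference of squares: factor out (-4*c + 4*m).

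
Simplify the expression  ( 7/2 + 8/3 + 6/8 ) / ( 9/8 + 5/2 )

166/87

Numerator: 7/2 + 8/3 + 6/8 = 83/12
Denominator: 9/8 + 5/2 = 29/8
Divide: (83/12) · (8/29) = 166/87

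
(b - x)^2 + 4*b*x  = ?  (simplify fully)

(b + x)^2

After expansion: b^2 + 2*b*x + x^2 — a perfect-square trinomial.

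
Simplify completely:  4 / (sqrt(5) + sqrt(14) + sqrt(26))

Group as (sqrt(5) + sqrt(14)) + sqrt(26); multiply by (sqrt(5) + sqrt(14)) - sqrt(26), then rationalise the remaining surd.

(-16*sqrt(455) - 28*sqrt(26) + 68*sqrt(14) + 140*sqrt(5))/231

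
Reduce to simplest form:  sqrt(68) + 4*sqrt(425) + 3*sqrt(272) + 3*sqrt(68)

40*sqrt(17)

sqrt(68) = 2*sqrt(17); 4*sqrt(425) = 20*sqrt(17); 3*sqrt(272) = 12*sqrt(17); 3*sqrt(68) = 6*sqrt(17)
Combine: (2 + 20 + 12 + 6)·sqrt(17) = 40*sqrt(17)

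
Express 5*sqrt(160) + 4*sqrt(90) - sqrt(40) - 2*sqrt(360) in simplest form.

5*sqrt(160) = 20*sqrt(10); 4*sqrt(90) = 12*sqrt(10); sqrt(40) = 2*sqrt(10); 2*sqrt(360) = 12*sqrt(10)
Combine: (20 + 12 - 2 - 12)·sqrt(10) = 18*sqrt(10)

18*sqrt(10)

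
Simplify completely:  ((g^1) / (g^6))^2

Inside the bracket: (g^-5)
Raise to the power 2: (g^-10)

g^(-10)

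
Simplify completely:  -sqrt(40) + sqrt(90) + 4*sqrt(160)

sqrt(40) = 2*sqrt(10); sqrt(90) = 3*sqrt(10); 4*sqrt(160) = 16*sqrt(10)
Combine: (-2 + 3 + 16)·sqrt(10) = 17*sqrt(10)

17*sqrt(10)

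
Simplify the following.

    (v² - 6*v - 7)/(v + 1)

v - 7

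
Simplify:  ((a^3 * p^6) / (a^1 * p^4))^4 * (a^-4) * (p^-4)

a^4*p^4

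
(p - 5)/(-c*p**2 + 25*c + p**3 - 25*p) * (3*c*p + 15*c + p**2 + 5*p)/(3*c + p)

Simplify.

1/(-c + p)

Factor: -c*p**2 + 25*c + p**3 - 25*p = (p + 5)*(-c + p)*(p - 5);  3*c*p + 15*c + p**2 + 5*p = (3*c + p)*(p + 5)
Cancel the common factors (p + 5), (3*c + p), (p - 5).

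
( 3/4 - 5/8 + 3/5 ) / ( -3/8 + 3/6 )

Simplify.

29/5

Numerator: 3/4 - 5/8 + 3/5 = 29/40
Denominator: -3/8 + 3/6 = 1/8
Divide: (29/40) · (8) = 29/5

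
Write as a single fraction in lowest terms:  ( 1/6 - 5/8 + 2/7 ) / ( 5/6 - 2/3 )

-29/28

Numerator: 1/6 - 5/8 + 2/7 = -29/168
Denominator: 5/6 - 2/3 = 1/6
Divide: (-29/168) · (6) = -29/28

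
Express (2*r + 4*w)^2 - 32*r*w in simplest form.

4*(r - 2*w)^2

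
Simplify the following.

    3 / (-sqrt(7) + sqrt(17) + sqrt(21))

Group as (sqrt(17) + sqrt(21)) - sqrt(7); multiply by (sqrt(17) + sqrt(21)) + sqrt(7), then rationalise the remaining surd.

(-93*sqrt(7) + 9*sqrt(21) + 33*sqrt(17) + 42*sqrt(51))/467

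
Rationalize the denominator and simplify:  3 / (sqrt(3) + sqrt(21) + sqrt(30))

Group as (sqrt(3) + sqrt(30)) + sqrt(21); multiply by (sqrt(3) + sqrt(30)) - sqrt(21), then rationalise the remaining surd.

(-sqrt(210) - sqrt(30) + 2*sqrt(21) + 8*sqrt(3))/12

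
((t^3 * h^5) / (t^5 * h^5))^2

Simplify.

t^(-4)

Inside the bracket: (t^-2)
Raise to the power 2: (t^-4)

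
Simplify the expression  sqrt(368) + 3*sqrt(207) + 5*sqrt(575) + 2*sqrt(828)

50*sqrt(23)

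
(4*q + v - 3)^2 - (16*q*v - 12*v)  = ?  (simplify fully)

(-4*q + v + 3)^2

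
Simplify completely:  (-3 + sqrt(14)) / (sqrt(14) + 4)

Multiply numerator and denominator by -sqrt(14) + 4.
Denominator becomes 2; numerator becomes -26 + 7*sqrt(14).

(-26 + 7*sqrt(14))/2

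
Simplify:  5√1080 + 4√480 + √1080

52*√30

5√1080 = 30*√30; 4√480 = 16*√30; √1080 = 6*√30
Combine: (30 + 16 + 6)·√30 = 52*√30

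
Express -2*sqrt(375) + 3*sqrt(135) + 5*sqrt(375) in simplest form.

24*sqrt(15)

2*sqrt(375) = 10*sqrt(15); 3*sqrt(135) = 9*sqrt(15); 5*sqrt(375) = 25*sqrt(15)
Combine: (-10 + 9 + 25)·sqrt(15) = 24*sqrt(15)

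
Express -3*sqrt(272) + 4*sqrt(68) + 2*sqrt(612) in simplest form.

3*sqrt(272) = 12*sqrt(17); 4*sqrt(68) = 8*sqrt(17); 2*sqrt(612) = 12*sqrt(17)
Combine: (-12 + 8 + 12)·sqrt(17) = 8*sqrt(17)

8*sqrt(17)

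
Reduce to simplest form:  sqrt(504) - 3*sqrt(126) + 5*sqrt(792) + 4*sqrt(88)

-3*sqrt(14) + 38*sqrt(22)

sqrt(504) = 6*sqrt(14); 3*sqrt(126) = 9*sqrt(14); 5*sqrt(792) = 30*sqrt(22); 4*sqrt(88) = 8*sqrt(22)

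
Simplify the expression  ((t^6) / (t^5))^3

Inside the bracket: t^1
Raise to the power 3: t^3

t^3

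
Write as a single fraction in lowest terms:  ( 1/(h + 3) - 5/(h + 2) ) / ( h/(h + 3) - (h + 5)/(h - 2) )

(4*h^2 + 5*h - 26)/(10*h^2 + 35*h + 30)

Numerator: 1/(h + 3) - 5/(h + 2) = (-4*h - 13)/(h^2 + 5*h + 6)
Denominator: h/(h + 3) - (h + 5)/(h - 2) = (-10*h - 15)/(h^2 + h - 6)
Divide: ((-4*h - 13)/(h^2 + 5*h + 6)) · ((h^2 + h - 6)/(-10*h - 15)) = (4*h^2 + 5*h - 26)/(10*h^2 + 35*h + 30)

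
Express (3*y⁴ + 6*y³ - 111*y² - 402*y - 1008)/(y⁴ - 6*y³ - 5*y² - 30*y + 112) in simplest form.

Factor: 3*y⁴ + 6*y³ - 111*y² - 402*y - 1008 = 3·(y² + 3*y + 8)·(y + 6)·(y - 7);  y⁴ - 6*y³ - 5*y² - 30*y + 112 = (y - 2)·(y² + 3*y + 8)·(y - 7)
Cancel the common factors (y² + 3*y + 8), (y - 7).

(3*y + 18)/(y - 2)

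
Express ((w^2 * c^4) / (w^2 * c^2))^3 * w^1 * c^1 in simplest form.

Inside the bracket: c^2
Raise to the power 3: c^6
Multiply by w^1 * c^1: add exponents.

c^7*w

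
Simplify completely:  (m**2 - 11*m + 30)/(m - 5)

Factor: m**2 - 11*m + 30 = (m - 5)*(m - 6)
Cancel the common factor (m - 5).

m - 6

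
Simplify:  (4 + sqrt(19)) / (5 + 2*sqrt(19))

Multiply numerator and denominator by -2*sqrt(19) + 5.
Denominator becomes -51; numerator becomes -18 - 3*sqrt(19).

(sqrt(19) + 6)/17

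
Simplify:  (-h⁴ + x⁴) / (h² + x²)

-h² + x²

Factor x^4 - h^4 and cancel (h² + x²).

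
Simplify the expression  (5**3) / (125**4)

5**3 = 5**3; 125**4 = 5**12
Combine exponents: 5**(-9)

5**(-9)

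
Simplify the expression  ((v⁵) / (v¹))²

v⁸

Inside the bracket: v⁴
Raise to the power 2: v⁸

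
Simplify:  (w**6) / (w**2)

Quotient: w**4

w**4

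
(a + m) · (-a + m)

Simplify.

(m+a)(m-a) = -a² + m².

-a² + m²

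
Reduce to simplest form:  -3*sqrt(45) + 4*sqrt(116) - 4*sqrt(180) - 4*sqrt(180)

3*sqrt(45) = 9*sqrt(5); 4*sqrt(116) = 8*sqrt(29); 4*sqrt(180) = 24*sqrt(5); 4*sqrt(180) = 24*sqrt(5)

-57*sqrt(5) + 8*sqrt(29)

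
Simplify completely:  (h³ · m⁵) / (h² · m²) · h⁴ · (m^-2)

h⁵*m

Quotient: h¹ · m³
Multiply by h⁴ · (m^-2): add exponents.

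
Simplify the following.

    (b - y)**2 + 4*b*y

Expand the square and combine the 4*b*y term.

(b + y)**2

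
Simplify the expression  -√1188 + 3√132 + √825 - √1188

√1188 = 6*√33; 3√132 = 6*√33; √825 = 5*√33; √1188 = 6*√33
Combine: (-6 + 6 + 5 - 6)·√33 = -√33

-√33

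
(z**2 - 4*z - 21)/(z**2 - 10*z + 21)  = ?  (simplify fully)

(z + 3)/(z - 3)

Factor: z**2 - 4*z - 21 = (z + 3)*(z - 7);  z**2 - 10*z + 21 = (z - 3)*(z - 7)
Cancel the common factor (z - 7).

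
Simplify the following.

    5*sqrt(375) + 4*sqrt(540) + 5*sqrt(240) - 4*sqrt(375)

49*sqrt(15)

5*sqrt(375) = 25*sqrt(15); 4*sqrt(540) = 24*sqrt(15); 5*sqrt(240) = 20*sqrt(15); 4*sqrt(375) = 20*sqrt(15)
Combine: (25 + 24 + 20 - 20)·sqrt(15) = 49*sqrt(15)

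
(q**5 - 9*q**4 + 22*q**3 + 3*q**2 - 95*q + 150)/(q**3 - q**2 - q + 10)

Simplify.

Factor: q**5 - 9*q**4 + 22*q**3 + 3*q**2 - 95*q + 150 = (q - 5)*(q - 3)*(q**2 - 3*q + 5)*(q + 2);  q**3 - q**2 - q + 10 = (q + 2)*(q**2 - 3*q + 5)
Cancel the common factors (q**2 - 3*q + 5), (q + 2).

q**2 - 8*q + 15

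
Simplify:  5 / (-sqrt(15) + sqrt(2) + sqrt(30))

(-215*sqrt(2) - 300 + 85*sqrt(15) + 65*sqrt(30))/49

Group as (sqrt(2) + sqrt(30)) - sqrt(15); multiply by (sqrt(2) + sqrt(30)) + sqrt(15), then rationalise the remaining surd.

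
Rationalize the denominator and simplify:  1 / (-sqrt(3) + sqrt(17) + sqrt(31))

Group as (sqrt(17) + sqrt(31)) - sqrt(3); multiply by (sqrt(17) + sqrt(31)) + sqrt(3), then rationalise the remaining surd.

(-45*sqrt(3) - 11*sqrt(31) + 17*sqrt(17) + 2*sqrt(1581))/83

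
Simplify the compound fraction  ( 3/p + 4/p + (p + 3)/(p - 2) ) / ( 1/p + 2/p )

(p^2 + 10*p - 14)/(3*p - 6)

Numerator: 3/p + 4/p + (p + 3)/(p - 2) = (p^2 + 10*p - 14)/(p^2 - 2*p)
Denominator: 1/p + 2/p = 3/p
Divide: ((p^2 + 10*p - 14)/(p^2 - 2*p)) · (p/3) = (p^2 + 10*p - 14)/(3*p - 6)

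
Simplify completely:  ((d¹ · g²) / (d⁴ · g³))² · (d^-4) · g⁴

g²/d^10

Inside the bracket: (d^-3) · (g^-1)
Raise to the power 2: (d^-6) · (g^-2)
Multiply by (d^-4) · g⁴: add exponents.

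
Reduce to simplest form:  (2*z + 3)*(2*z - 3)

4*z^2 - 9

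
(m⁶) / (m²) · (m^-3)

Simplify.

Quotient: m⁴
Multiply by (m^-3): add exponents.

m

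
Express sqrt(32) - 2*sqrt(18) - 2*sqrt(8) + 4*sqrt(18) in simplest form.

6*sqrt(2)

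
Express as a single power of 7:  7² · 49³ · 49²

7^12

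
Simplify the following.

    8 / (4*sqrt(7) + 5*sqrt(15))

Multiply numerator and denominator by -5*sqrt(15) + 4*sqrt(7).
Denominator becomes -263; numerator becomes -40*sqrt(15) + 32*sqrt(7).

(-32*sqrt(7) + 40*sqrt(15))/263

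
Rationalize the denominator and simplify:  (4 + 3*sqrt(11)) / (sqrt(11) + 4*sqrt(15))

(-33 - 4*sqrt(11) + 16*sqrt(15) + 12*sqrt(165))/229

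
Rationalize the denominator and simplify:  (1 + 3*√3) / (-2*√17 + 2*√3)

(-3*√51 - 9 - √17 - √3)/28

Multiply numerator and denominator by 2*√3 + 2*√17.
Denominator becomes -56; numerator becomes 2*√3 + 2*√17 + 18 + 6*√51.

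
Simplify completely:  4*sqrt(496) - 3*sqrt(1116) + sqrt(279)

4*sqrt(496) = 16*sqrt(31); 3*sqrt(1116) = 18*sqrt(31); sqrt(279) = 3*sqrt(31)
Combine: (16 - 18 + 3)·sqrt(31) = sqrt(31)

sqrt(31)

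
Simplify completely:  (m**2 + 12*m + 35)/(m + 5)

Factor: m**2 + 12*m + 35 = (m + 5)*(m + 7)
Cancel the common factor (m + 5).

m + 7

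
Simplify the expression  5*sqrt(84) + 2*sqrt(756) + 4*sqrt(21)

5*sqrt(84) = 10*sqrt(21); 2*sqrt(756) = 12*sqrt(21); 4*sqrt(21) = 4*sqrt(21)
Combine: (10 + 12 + 4)·sqrt(21) = 26*sqrt(21)

26*sqrt(21)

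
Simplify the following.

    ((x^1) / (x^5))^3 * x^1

x^(-11)

Inside the bracket: (x^-4)
Raise to the power 3: (x^-12)
Multiply by x^1: add exponents.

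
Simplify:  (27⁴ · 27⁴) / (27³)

3^15

27⁴ = 3^12; 27⁴ = 3^12; 27³ = 3^9
Combine exponents: 3^15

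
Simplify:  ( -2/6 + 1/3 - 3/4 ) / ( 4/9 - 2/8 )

-27/7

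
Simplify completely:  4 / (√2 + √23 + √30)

Group as (√23 + √30) + √2; multiply by (√23 + √30) - √2, then rationalise the remaining surd.

(-16*√345 - 20*√30 + 36*√23 + 204*√2)/159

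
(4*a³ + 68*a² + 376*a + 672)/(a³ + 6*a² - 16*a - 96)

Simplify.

(4*a + 28)/(a - 4)

Factor: 4*a³ + 68*a² + 376*a + 672 = 4·(a + 4)·(a + 6)·(a + 7);  a³ + 6*a² - 16*a - 96 = (a + 6)·(a - 4)·(a + 4)
Cancel the common factors (a + 4), (a + 6).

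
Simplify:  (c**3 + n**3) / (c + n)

c**2 - c*n + n**2

Apply the sum-of-cubes factorisation and cancel (c + n).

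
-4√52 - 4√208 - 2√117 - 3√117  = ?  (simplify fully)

4√52 = 8*√13; 4√208 = 16*√13; 2√117 = 6*√13; 3√117 = 9*√13
Combine: (-8 - 16 - 6 - 9)·√13 = -39*√13

-39*√13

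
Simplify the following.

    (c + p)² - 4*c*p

Expand the square and combine the 4*c*p term.

(c - p)²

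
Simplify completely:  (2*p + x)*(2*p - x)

4*p^2 - x^2

Difference of squares with P = 2*p, Q = x.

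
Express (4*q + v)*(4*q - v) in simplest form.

(4*q)^2 - (v)^2 = 16*q^2 - v^2.

16*q^2 - v^2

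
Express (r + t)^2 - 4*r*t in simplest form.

(r - t)^2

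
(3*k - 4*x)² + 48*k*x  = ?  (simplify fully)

(3*k + 4*x)²

After expansion: 9*k² + 24*k*x + 16*x² — a perfect-square trinomial.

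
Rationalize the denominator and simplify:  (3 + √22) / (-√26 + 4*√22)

(3*√26 + 2*√143 + 12*√22 + 88)/326

Multiply numerator and denominator by √26 + 4*√22.
Denominator becomes 326; numerator becomes 3*√26 + 2*√143 + 12*√22 + 88.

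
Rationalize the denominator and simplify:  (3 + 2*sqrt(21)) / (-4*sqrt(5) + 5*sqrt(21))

Multiply numerator and denominator by 4*sqrt(5) + 5*sqrt(21).
Denominator becomes 445; numerator becomes 12*sqrt(5) + 15*sqrt(21) + 8*sqrt(105) + 210.

(12*sqrt(5) + 15*sqrt(21) + 8*sqrt(105) + 210)/445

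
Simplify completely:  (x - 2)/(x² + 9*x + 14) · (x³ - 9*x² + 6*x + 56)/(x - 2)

Factor: x² + 9*x + 14 = (x + 7)·(x + 2);  x³ - 9*x² + 6*x + 56 = (x - 4)·(x + 2)·(x - 7)
Cancel the common factors (x + 2), (x - 2).

(x² - 11*x + 28)/(x + 7)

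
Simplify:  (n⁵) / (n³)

Quotient: n²

n²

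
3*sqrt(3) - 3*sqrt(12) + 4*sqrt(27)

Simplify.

3*sqrt(3) = 3*sqrt(3); 3*sqrt(12) = 6*sqrt(3); 4*sqrt(27) = 12*sqrt(3)
Combine: (3 - 6 + 12)·sqrt(3) = 9*sqrt(3)

9*sqrt(3)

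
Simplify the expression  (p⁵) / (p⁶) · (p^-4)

Quotient: (p^-1)
Multiply by (p^-4): add exponents.

p^(-5)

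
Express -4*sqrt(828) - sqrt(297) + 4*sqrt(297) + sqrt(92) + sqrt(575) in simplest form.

4*sqrt(828) = 24*sqrt(23); sqrt(297) = 3*sqrt(33); 4*sqrt(297) = 12*sqrt(33); sqrt(92) = 2*sqrt(23); sqrt(575) = 5*sqrt(23)

-17*sqrt(23) + 9*sqrt(33)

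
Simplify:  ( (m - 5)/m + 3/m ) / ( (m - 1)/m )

(m - 2)/(m - 1)

Numerator: (m - 5)/m + 3/m = (m - 2)/m
Denominator: (m - 1)/m = (m - 1)/m
Divide: ((m - 2)/m) · (m/(m - 1)) = (m - 2)/(m - 1)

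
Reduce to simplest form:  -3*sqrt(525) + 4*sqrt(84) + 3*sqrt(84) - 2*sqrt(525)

3*sqrt(525) = 15*sqrt(21); 4*sqrt(84) = 8*sqrt(21); 3*sqrt(84) = 6*sqrt(21); 2*sqrt(525) = 10*sqrt(21)
Combine: (-15 + 8 + 6 - 10)·sqrt(21) = -11*sqrt(21)

-11*sqrt(21)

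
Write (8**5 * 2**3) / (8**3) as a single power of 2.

8**5 = 2**15; 2**3 = 2**3; 8**3 = 2**9
Combine exponents: 2**9

2**9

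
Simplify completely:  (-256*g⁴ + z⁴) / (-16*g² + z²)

16*g² + z²

Factor z^4 - (4*g)^4 and cancel (-16*g² + z²).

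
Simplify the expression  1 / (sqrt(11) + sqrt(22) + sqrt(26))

(-44*sqrt(13) + 7*sqrt(26) + 15*sqrt(22) + 37*sqrt(11))/919

Group as (sqrt(11) + sqrt(26)) + sqrt(22); multiply by (sqrt(11) + sqrt(26)) - sqrt(22), then rationalise the remaining surd.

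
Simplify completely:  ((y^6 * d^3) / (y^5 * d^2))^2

Inside the bracket: y^1 * d^1
Raise to the power 2: y^2 * d^2

d^2*y^2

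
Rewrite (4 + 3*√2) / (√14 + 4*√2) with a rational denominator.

(-3*√7 - 2*√14 + 8*√2 + 12)/9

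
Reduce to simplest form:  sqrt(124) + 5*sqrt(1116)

sqrt(124) = 2*sqrt(31); 5*sqrt(1116) = 30*sqrt(31)
Combine: (2 + 30)·sqrt(31) = 32*sqrt(31)

32*sqrt(31)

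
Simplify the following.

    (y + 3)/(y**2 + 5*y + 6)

1/(y + 2)

Factor: y**2 + 5*y + 6 = (y + 3)*(y + 2)
Cancel the common factor (y + 3).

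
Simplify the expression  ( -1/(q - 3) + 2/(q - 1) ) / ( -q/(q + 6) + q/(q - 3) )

(q^2 + q - 30)/(9*q^2 - 9*q)

Numerator: -1/(q - 3) + 2/(q - 1) = (q - 5)/(q^2 - 4*q + 3)
Denominator: -q/(q + 6) + q/(q - 3) = 9*q/(q^2 + 3*q - 18)
Divide: ((q - 5)/(q^2 - 4*q + 3)) · ((q^2 + 3*q - 18)/(9*q)) = (q^2 + q - 30)/(9*q^2 - 9*q)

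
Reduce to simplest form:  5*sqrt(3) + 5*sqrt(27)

5*sqrt(3) = 5*sqrt(3); 5*sqrt(27) = 15*sqrt(3)
Combine: (5 + 15)·sqrt(3) = 20*sqrt(3)

20*sqrt(3)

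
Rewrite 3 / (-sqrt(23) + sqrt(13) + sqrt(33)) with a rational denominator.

(-69*sqrt(23) + 9*sqrt(33) + 129*sqrt(13) + 6*sqrt(9867))/1187

Group as (sqrt(13) + sqrt(33)) - sqrt(23); multiply by (sqrt(13) + sqrt(33)) + sqrt(23), then rationalise the remaining surd.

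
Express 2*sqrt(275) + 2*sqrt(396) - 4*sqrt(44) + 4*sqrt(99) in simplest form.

26*sqrt(11)

2*sqrt(275) = 10*sqrt(11); 2*sqrt(396) = 12*sqrt(11); 4*sqrt(44) = 8*sqrt(11); 4*sqrt(99) = 12*sqrt(11)
Combine: (10 + 12 - 8 + 12)·sqrt(11) = 26*sqrt(11)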